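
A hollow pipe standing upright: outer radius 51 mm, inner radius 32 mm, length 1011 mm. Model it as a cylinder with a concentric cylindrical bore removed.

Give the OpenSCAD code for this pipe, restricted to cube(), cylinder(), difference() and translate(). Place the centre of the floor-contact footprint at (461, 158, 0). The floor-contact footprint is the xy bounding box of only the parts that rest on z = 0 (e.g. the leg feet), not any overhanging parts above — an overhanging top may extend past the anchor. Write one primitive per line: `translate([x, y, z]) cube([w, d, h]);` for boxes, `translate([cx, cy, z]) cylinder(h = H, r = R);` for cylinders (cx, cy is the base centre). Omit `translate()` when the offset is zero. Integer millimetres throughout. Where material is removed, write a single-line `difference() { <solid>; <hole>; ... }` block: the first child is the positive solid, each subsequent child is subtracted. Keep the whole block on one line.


difference() { translate([461, 158, 0]) cylinder(h = 1011, r = 51); translate([461, 158, 0]) cylinder(h = 1011, r = 32); }


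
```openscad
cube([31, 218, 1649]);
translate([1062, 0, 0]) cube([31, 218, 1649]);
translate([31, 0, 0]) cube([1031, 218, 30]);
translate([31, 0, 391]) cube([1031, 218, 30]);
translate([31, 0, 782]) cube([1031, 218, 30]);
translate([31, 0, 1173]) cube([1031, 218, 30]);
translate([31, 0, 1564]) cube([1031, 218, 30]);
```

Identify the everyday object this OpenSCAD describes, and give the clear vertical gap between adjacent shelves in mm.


A bookshelf. The clear shelf gap is 361 mm.

Two tall side panels with 5 horizontal boards between them — a bookshelf. The first two shelf undersides are at z = 0 and z = 391; with shelf thickness 30, the clear gap is 391 − 0 − 30 = 361 mm.


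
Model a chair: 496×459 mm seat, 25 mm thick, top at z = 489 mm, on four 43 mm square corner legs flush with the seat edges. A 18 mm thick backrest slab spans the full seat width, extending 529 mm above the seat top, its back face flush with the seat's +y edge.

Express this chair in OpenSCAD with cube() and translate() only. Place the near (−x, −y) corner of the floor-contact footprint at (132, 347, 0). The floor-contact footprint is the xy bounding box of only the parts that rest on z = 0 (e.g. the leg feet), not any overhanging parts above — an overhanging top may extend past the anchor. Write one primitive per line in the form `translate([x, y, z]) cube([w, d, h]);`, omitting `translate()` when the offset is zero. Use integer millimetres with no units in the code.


translate([132, 347, 464]) cube([496, 459, 25]);
translate([132, 347, 0]) cube([43, 43, 464]);
translate([585, 347, 0]) cube([43, 43, 464]);
translate([132, 763, 0]) cube([43, 43, 464]);
translate([585, 763, 0]) cube([43, 43, 464]);
translate([132, 788, 489]) cube([496, 18, 529]);


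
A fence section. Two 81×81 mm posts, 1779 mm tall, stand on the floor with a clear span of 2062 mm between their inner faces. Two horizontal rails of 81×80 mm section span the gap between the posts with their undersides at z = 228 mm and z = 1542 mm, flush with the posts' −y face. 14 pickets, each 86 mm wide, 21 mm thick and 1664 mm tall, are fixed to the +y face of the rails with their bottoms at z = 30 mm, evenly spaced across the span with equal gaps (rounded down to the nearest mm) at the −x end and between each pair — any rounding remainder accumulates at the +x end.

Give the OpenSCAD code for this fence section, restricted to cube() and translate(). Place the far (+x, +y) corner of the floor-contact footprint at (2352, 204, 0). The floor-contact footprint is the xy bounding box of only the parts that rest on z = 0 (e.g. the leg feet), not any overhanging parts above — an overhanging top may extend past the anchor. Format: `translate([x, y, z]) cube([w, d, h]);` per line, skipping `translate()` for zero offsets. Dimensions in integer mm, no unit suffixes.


translate([128, 123, 0]) cube([81, 81, 1779]);
translate([2271, 123, 0]) cube([81, 81, 1779]);
translate([209, 123, 228]) cube([2062, 81, 80]);
translate([209, 123, 1542]) cube([2062, 81, 80]);
translate([266, 204, 30]) cube([86, 21, 1664]);
translate([409, 204, 30]) cube([86, 21, 1664]);
translate([552, 204, 30]) cube([86, 21, 1664]);
translate([695, 204, 30]) cube([86, 21, 1664]);
translate([838, 204, 30]) cube([86, 21, 1664]);
translate([981, 204, 30]) cube([86, 21, 1664]);
translate([1124, 204, 30]) cube([86, 21, 1664]);
translate([1267, 204, 30]) cube([86, 21, 1664]);
translate([1410, 204, 30]) cube([86, 21, 1664]);
translate([1553, 204, 30]) cube([86, 21, 1664]);
translate([1696, 204, 30]) cube([86, 21, 1664]);
translate([1839, 204, 30]) cube([86, 21, 1664]);
translate([1982, 204, 30]) cube([86, 21, 1664]);
translate([2125, 204, 30]) cube([86, 21, 1664]);


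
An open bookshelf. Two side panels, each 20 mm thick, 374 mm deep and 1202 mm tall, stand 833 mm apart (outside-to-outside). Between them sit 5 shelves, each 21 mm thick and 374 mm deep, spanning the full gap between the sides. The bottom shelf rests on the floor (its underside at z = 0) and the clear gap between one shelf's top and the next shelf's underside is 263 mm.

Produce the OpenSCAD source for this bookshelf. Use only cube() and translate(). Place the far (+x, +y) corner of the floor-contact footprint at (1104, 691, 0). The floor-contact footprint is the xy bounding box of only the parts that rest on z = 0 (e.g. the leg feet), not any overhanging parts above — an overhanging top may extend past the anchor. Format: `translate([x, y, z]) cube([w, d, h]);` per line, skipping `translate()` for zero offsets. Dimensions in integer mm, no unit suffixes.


translate([271, 317, 0]) cube([20, 374, 1202]);
translate([1084, 317, 0]) cube([20, 374, 1202]);
translate([291, 317, 0]) cube([793, 374, 21]);
translate([291, 317, 284]) cube([793, 374, 21]);
translate([291, 317, 568]) cube([793, 374, 21]);
translate([291, 317, 852]) cube([793, 374, 21]);
translate([291, 317, 1136]) cube([793, 374, 21]);


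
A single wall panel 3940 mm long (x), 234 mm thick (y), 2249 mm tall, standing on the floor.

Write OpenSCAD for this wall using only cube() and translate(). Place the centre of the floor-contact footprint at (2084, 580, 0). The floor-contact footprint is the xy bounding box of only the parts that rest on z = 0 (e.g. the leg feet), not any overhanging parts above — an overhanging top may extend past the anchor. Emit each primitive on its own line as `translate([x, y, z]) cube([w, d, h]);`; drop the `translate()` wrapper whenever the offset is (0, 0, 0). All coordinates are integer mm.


translate([114, 463, 0]) cube([3940, 234, 2249]);


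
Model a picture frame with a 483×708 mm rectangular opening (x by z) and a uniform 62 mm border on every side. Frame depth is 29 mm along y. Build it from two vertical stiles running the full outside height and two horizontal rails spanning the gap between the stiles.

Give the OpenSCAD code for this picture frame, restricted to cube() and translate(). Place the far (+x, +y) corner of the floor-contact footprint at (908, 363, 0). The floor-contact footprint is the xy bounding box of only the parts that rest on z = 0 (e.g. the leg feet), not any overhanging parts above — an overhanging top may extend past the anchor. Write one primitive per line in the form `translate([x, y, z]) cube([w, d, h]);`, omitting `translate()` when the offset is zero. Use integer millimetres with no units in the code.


translate([301, 334, 0]) cube([62, 29, 832]);
translate([846, 334, 0]) cube([62, 29, 832]);
translate([363, 334, 0]) cube([483, 29, 62]);
translate([363, 334, 770]) cube([483, 29, 62]);


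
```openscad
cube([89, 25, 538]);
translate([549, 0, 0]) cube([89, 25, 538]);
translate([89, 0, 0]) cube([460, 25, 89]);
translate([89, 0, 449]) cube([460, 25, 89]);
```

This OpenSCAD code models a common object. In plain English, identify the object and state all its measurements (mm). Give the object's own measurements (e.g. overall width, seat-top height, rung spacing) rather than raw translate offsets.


A rectangular picture frame lying in the x–z plane (depth along y). The opening is 460 mm wide (x) by 360 mm tall (z), surrounded by a border 89 mm wide on all four sides. The frame is 25 mm deep and is made of two full-height vertical stiles with two horizontal rails fitted between them.


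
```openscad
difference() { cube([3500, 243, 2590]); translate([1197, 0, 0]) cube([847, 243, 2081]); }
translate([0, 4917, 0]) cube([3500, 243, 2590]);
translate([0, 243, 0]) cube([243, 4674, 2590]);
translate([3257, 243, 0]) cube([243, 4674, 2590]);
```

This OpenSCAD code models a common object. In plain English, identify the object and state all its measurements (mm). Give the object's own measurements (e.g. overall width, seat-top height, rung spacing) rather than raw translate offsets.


A single room: four walls, each 2590 mm tall and 243 mm thick, enclosing an outside footprint 3500×5160 mm (x × y), no floor or roof. The front and back walls (−y and +y sides) run the full x-width; the side walls fit between their inner faces. A door opening 847 mm wide and 2081 mm tall is cut through the front wall from the floor up, its −x edge 1197 mm from the wall's −x end.


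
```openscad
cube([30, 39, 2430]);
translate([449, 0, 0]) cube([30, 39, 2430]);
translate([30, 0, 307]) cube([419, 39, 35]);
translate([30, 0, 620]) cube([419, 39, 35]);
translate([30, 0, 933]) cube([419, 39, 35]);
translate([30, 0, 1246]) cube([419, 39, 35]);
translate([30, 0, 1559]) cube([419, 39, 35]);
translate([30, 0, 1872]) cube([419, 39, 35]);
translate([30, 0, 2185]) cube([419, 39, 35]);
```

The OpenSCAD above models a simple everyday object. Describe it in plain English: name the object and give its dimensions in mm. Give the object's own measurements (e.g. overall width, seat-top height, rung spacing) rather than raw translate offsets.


A straight ladder. Two 30×39 mm vertical rails, 2430 mm tall, stand 479 mm apart (outside-to-outside) with their front faces coplanar on the −y side. 7 rungs, each 39 mm deep and 35 mm tall, span between the inner faces of the rails, front faces flush with the rails. The lowest rung's underside is at z = 307 mm and rungs are spaced 313 mm apart (underside to underside).


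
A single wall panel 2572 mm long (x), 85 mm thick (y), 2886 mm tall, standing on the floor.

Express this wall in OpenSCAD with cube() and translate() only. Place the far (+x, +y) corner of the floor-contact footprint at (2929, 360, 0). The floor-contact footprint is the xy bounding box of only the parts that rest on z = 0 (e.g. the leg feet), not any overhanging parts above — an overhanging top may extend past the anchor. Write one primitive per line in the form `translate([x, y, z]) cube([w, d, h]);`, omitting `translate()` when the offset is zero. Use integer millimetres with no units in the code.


translate([357, 275, 0]) cube([2572, 85, 2886]);


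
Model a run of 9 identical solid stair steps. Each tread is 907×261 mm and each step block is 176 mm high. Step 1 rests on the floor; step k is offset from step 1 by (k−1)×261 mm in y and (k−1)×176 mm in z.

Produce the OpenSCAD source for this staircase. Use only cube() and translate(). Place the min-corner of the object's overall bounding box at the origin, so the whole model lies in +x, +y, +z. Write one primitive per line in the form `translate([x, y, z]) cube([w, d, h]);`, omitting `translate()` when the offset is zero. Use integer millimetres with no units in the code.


cube([907, 261, 176]);
translate([0, 261, 176]) cube([907, 261, 176]);
translate([0, 522, 352]) cube([907, 261, 176]);
translate([0, 783, 528]) cube([907, 261, 176]);
translate([0, 1044, 704]) cube([907, 261, 176]);
translate([0, 1305, 880]) cube([907, 261, 176]);
translate([0, 1566, 1056]) cube([907, 261, 176]);
translate([0, 1827, 1232]) cube([907, 261, 176]);
translate([0, 2088, 1408]) cube([907, 261, 176]);


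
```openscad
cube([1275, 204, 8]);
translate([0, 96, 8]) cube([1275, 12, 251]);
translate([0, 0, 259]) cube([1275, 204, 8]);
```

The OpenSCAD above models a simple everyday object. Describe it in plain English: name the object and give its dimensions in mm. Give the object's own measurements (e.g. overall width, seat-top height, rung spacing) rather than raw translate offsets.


An I-beam lying along x, 1275 mm long. Overall section height 267 mm. Two flanges 204 mm wide (y) and 8 mm thick, one on the floor and one at the top; a web 12 mm thick runs between them, centred on the flange width.


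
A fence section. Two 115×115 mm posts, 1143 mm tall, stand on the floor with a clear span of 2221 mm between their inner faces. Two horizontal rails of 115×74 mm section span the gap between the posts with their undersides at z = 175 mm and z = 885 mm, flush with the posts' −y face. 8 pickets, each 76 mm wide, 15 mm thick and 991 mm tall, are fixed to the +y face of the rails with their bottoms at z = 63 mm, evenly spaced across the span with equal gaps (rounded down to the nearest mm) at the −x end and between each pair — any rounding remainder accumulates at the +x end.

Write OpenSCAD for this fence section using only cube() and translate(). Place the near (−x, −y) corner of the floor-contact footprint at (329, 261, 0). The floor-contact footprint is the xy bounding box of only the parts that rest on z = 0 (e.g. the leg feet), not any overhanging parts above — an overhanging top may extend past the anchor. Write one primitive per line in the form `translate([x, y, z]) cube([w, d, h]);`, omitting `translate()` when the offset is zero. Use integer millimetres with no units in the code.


translate([329, 261, 0]) cube([115, 115, 1143]);
translate([2665, 261, 0]) cube([115, 115, 1143]);
translate([444, 261, 175]) cube([2221, 115, 74]);
translate([444, 261, 885]) cube([2221, 115, 74]);
translate([623, 376, 63]) cube([76, 15, 991]);
translate([878, 376, 63]) cube([76, 15, 991]);
translate([1133, 376, 63]) cube([76, 15, 991]);
translate([1388, 376, 63]) cube([76, 15, 991]);
translate([1643, 376, 63]) cube([76, 15, 991]);
translate([1898, 376, 63]) cube([76, 15, 991]);
translate([2153, 376, 63]) cube([76, 15, 991]);
translate([2408, 376, 63]) cube([76, 15, 991]);


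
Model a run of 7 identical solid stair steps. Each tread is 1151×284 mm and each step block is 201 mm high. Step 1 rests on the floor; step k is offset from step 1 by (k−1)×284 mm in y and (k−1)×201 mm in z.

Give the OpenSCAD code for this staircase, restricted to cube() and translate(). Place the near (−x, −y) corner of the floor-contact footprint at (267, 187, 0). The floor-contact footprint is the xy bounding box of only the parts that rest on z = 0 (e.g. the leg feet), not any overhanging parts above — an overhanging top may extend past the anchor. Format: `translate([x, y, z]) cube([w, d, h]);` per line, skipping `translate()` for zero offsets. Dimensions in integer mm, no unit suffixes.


translate([267, 187, 0]) cube([1151, 284, 201]);
translate([267, 471, 201]) cube([1151, 284, 201]);
translate([267, 755, 402]) cube([1151, 284, 201]);
translate([267, 1039, 603]) cube([1151, 284, 201]);
translate([267, 1323, 804]) cube([1151, 284, 201]);
translate([267, 1607, 1005]) cube([1151, 284, 201]);
translate([267, 1891, 1206]) cube([1151, 284, 201]);


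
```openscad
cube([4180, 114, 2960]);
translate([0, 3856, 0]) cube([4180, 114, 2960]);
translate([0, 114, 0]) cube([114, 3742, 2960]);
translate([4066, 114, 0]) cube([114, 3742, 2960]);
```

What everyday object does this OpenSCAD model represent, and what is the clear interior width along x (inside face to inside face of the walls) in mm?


A house (or room) frame. The interior width is 3952 mm.

Four 2960 mm walls enclosing a rectangle with no floor or roof — a room or house frame. Outside width is 4180 mm and wall thickness is 114 mm, so the interior width is 4180 − 2 × 114 = 3952 mm.


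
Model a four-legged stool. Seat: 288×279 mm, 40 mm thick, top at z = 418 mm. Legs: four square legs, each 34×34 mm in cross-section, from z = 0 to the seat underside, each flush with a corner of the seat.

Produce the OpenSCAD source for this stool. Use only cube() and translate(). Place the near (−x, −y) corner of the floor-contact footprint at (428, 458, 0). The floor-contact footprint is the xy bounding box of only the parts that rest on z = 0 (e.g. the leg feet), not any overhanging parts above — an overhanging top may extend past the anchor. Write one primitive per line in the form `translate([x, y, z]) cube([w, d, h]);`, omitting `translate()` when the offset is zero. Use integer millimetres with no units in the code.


translate([428, 458, 378]) cube([288, 279, 40]);
translate([428, 458, 0]) cube([34, 34, 378]);
translate([682, 458, 0]) cube([34, 34, 378]);
translate([428, 703, 0]) cube([34, 34, 378]);
translate([682, 703, 0]) cube([34, 34, 378]);


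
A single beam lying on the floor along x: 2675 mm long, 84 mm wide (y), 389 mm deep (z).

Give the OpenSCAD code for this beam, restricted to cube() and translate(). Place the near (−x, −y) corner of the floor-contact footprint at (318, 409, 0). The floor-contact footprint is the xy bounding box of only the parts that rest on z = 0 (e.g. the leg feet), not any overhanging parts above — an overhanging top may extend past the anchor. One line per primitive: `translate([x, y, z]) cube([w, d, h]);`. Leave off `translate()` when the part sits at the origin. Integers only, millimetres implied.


translate([318, 409, 0]) cube([2675, 84, 389]);


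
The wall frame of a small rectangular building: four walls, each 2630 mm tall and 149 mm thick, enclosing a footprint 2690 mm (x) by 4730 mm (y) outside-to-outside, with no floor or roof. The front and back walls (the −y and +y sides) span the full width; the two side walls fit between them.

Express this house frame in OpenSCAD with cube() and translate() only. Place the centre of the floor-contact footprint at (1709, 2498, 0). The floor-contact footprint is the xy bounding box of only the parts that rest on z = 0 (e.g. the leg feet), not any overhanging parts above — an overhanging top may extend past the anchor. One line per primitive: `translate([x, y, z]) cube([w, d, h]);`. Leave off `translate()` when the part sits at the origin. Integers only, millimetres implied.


translate([364, 133, 0]) cube([2690, 149, 2630]);
translate([364, 4714, 0]) cube([2690, 149, 2630]);
translate([364, 282, 0]) cube([149, 4432, 2630]);
translate([2905, 282, 0]) cube([149, 4432, 2630]);


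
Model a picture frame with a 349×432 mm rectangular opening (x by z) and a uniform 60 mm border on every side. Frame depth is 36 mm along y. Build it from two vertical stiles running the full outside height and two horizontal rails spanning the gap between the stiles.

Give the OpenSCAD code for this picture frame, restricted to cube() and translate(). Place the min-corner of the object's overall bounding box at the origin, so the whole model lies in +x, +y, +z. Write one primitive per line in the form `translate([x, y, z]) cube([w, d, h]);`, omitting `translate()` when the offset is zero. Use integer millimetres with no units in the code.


cube([60, 36, 552]);
translate([409, 0, 0]) cube([60, 36, 552]);
translate([60, 0, 0]) cube([349, 36, 60]);
translate([60, 0, 492]) cube([349, 36, 60]);


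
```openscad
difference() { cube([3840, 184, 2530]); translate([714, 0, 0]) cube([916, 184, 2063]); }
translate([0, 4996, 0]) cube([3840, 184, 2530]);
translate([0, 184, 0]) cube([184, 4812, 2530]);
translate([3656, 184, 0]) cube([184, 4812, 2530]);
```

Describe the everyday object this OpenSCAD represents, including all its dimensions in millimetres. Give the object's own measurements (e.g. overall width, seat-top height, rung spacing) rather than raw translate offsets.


A single room: four walls, each 2530 mm tall and 184 mm thick, enclosing an outside footprint 3840×5180 mm (x × y), no floor or roof. The front and back walls (−y and +y sides) run the full x-width; the side walls fit between their inner faces. A door opening 916 mm wide and 2063 mm tall is cut through the front wall from the floor up, its −x edge 714 mm from the wall's −x end.


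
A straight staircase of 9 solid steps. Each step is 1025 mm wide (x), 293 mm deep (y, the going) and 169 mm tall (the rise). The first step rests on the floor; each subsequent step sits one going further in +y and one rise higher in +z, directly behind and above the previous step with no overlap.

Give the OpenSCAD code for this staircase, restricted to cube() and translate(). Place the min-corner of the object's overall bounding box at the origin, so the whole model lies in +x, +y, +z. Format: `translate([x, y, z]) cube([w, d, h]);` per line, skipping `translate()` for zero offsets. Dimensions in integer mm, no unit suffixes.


cube([1025, 293, 169]);
translate([0, 293, 169]) cube([1025, 293, 169]);
translate([0, 586, 338]) cube([1025, 293, 169]);
translate([0, 879, 507]) cube([1025, 293, 169]);
translate([0, 1172, 676]) cube([1025, 293, 169]);
translate([0, 1465, 845]) cube([1025, 293, 169]);
translate([0, 1758, 1014]) cube([1025, 293, 169]);
translate([0, 2051, 1183]) cube([1025, 293, 169]);
translate([0, 2344, 1352]) cube([1025, 293, 169]);


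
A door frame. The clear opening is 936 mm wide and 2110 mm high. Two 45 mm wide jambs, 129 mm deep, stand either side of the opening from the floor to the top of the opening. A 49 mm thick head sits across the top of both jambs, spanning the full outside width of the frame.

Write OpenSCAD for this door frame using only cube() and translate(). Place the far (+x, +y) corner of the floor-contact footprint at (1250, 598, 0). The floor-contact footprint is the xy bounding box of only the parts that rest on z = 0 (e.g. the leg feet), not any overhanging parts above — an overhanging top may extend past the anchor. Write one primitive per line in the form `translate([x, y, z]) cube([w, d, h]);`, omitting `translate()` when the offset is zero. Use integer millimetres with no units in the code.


translate([224, 469, 0]) cube([45, 129, 2110]);
translate([1205, 469, 0]) cube([45, 129, 2110]);
translate([224, 469, 2110]) cube([1026, 129, 49]);


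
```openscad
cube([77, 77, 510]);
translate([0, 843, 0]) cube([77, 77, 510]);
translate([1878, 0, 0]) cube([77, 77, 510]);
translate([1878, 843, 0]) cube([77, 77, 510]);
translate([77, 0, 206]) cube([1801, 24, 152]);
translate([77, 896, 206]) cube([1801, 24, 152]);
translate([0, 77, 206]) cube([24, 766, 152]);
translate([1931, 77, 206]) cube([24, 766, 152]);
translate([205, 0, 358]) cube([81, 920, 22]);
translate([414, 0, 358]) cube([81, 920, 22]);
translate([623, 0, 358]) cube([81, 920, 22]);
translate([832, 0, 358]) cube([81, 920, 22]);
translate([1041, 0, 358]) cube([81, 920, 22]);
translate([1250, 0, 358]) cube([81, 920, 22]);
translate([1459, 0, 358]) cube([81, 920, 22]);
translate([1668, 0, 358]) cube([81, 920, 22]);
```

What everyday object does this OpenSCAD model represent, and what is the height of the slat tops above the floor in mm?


A bed frame. The slat-top height is 380 mm.

Four posts, four rails, and a row of slats — a bed frame. Slats sit on the rails at z = 206 + 152 = 358; with slat thickness 22, the top is 380 mm.


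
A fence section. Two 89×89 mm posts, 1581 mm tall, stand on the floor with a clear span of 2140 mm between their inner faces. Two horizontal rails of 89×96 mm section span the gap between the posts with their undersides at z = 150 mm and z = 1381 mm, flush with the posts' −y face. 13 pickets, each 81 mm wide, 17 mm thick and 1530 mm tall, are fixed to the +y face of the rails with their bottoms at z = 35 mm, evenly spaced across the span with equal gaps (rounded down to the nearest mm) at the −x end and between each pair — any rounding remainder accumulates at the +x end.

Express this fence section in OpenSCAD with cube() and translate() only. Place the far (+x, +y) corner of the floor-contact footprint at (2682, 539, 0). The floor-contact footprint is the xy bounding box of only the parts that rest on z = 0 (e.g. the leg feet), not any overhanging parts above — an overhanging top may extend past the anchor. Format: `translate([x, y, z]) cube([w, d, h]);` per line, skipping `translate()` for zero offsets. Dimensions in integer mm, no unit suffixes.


translate([364, 450, 0]) cube([89, 89, 1581]);
translate([2593, 450, 0]) cube([89, 89, 1581]);
translate([453, 450, 150]) cube([2140, 89, 96]);
translate([453, 450, 1381]) cube([2140, 89, 96]);
translate([530, 539, 35]) cube([81, 17, 1530]);
translate([688, 539, 35]) cube([81, 17, 1530]);
translate([846, 539, 35]) cube([81, 17, 1530]);
translate([1004, 539, 35]) cube([81, 17, 1530]);
translate([1162, 539, 35]) cube([81, 17, 1530]);
translate([1320, 539, 35]) cube([81, 17, 1530]);
translate([1478, 539, 35]) cube([81, 17, 1530]);
translate([1636, 539, 35]) cube([81, 17, 1530]);
translate([1794, 539, 35]) cube([81, 17, 1530]);
translate([1952, 539, 35]) cube([81, 17, 1530]);
translate([2110, 539, 35]) cube([81, 17, 1530]);
translate([2268, 539, 35]) cube([81, 17, 1530]);
translate([2426, 539, 35]) cube([81, 17, 1530]);


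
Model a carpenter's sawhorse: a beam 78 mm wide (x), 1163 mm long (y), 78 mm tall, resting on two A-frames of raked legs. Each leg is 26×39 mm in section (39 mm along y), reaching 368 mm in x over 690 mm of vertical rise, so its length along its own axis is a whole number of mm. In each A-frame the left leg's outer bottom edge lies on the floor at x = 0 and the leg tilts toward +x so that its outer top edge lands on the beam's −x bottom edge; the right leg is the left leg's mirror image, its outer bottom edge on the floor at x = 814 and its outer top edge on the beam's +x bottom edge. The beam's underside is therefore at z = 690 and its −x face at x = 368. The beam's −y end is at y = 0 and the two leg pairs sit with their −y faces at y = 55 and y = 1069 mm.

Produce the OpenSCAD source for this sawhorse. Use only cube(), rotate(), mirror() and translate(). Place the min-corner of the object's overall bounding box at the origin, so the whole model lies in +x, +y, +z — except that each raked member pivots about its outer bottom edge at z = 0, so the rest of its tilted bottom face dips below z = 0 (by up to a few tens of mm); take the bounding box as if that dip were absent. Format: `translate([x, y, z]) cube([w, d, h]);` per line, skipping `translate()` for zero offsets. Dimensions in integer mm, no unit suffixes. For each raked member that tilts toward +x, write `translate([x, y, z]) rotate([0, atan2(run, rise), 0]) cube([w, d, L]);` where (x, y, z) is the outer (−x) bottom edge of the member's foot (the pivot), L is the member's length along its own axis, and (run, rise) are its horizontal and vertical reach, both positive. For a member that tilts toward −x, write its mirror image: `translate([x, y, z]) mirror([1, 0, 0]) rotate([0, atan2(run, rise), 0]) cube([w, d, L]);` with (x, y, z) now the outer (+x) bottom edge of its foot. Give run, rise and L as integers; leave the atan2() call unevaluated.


// leg length = √(368² + 690²) = 782
// right-leg outer foot x = 2·368 + 78 = 814
// beam min-corner = (368, 0, 690)
translate([368, 0, 690]) cube([78, 1163, 78]);
translate([0, 55, 0]) rotate([0, atan2(368, 690), 0]) cube([26, 39, 782]);
translate([814, 55, 0]) mirror([1, 0, 0]) rotate([0, atan2(368, 690), 0]) cube([26, 39, 782]);
translate([0, 1069, 0]) rotate([0, atan2(368, 690), 0]) cube([26, 39, 782]);
translate([814, 1069, 0]) mirror([1, 0, 0]) rotate([0, atan2(368, 690), 0]) cube([26, 39, 782]);


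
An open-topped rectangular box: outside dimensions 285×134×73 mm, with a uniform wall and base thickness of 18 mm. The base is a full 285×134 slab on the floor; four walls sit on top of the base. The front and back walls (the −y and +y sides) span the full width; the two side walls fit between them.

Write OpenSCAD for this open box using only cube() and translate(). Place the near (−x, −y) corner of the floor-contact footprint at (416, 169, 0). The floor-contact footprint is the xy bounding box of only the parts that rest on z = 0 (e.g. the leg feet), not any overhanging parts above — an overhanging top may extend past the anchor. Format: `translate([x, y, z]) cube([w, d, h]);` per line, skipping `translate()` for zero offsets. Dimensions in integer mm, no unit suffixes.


translate([416, 169, 0]) cube([285, 134, 18]);
translate([416, 169, 18]) cube([285, 18, 55]);
translate([416, 285, 18]) cube([285, 18, 55]);
translate([416, 187, 18]) cube([18, 98, 55]);
translate([683, 187, 18]) cube([18, 98, 55]);


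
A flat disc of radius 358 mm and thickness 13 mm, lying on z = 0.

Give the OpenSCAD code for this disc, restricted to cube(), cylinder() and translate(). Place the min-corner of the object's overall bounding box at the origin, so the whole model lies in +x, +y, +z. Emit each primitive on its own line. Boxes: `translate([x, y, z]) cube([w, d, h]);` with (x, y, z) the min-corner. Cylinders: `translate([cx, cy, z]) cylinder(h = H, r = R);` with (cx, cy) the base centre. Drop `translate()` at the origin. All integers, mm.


translate([358, 358, 0]) cylinder(h = 13, r = 358);


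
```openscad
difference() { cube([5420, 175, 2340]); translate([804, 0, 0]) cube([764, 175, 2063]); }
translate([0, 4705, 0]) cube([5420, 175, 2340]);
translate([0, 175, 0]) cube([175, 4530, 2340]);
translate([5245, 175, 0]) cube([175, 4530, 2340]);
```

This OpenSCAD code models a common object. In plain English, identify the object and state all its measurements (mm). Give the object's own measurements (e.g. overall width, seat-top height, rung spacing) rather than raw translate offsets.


A single room: four walls, each 2340 mm tall and 175 mm thick, enclosing an outside footprint 5420×4880 mm (x × y), no floor or roof. The front and back walls (−y and +y sides) run the full x-width; the side walls fit between their inner faces. A door opening 764 mm wide and 2063 mm tall is cut through the front wall from the floor up, its −x edge 804 mm from the wall's −x end.


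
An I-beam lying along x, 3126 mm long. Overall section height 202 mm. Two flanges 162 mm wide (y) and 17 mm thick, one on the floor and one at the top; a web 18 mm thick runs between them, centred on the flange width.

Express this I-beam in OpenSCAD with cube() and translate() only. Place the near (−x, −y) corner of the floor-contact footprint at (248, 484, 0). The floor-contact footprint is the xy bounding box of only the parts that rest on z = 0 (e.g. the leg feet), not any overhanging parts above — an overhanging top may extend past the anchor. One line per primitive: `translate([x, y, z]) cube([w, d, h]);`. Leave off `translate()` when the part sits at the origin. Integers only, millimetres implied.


translate([248, 484, 0]) cube([3126, 162, 17]);
translate([248, 556, 17]) cube([3126, 18, 168]);
translate([248, 484, 185]) cube([3126, 162, 17]);


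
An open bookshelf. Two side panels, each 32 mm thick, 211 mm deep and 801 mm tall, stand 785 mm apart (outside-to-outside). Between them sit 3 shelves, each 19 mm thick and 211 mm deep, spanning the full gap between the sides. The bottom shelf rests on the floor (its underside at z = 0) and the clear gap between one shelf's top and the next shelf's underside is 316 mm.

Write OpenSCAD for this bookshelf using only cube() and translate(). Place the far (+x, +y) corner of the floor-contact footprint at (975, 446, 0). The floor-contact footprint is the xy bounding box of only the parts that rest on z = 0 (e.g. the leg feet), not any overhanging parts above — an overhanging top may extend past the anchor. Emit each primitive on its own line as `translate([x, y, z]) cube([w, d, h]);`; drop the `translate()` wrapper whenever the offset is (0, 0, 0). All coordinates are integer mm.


translate([190, 235, 0]) cube([32, 211, 801]);
translate([943, 235, 0]) cube([32, 211, 801]);
translate([222, 235, 0]) cube([721, 211, 19]);
translate([222, 235, 335]) cube([721, 211, 19]);
translate([222, 235, 670]) cube([721, 211, 19]);


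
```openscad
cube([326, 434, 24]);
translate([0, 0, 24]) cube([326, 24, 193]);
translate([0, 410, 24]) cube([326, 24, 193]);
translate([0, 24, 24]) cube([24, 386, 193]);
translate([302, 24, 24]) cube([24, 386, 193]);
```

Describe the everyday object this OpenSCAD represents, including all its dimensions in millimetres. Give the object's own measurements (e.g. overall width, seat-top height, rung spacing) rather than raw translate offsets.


An open-topped rectangular box: outside dimensions 326×434×217 mm, with a uniform wall and base thickness of 24 mm. The base is a full 326×434 slab on the floor; four walls sit on top of the base. The front and back walls (the −y and +y sides) span the full width; the two side walls fit between them.


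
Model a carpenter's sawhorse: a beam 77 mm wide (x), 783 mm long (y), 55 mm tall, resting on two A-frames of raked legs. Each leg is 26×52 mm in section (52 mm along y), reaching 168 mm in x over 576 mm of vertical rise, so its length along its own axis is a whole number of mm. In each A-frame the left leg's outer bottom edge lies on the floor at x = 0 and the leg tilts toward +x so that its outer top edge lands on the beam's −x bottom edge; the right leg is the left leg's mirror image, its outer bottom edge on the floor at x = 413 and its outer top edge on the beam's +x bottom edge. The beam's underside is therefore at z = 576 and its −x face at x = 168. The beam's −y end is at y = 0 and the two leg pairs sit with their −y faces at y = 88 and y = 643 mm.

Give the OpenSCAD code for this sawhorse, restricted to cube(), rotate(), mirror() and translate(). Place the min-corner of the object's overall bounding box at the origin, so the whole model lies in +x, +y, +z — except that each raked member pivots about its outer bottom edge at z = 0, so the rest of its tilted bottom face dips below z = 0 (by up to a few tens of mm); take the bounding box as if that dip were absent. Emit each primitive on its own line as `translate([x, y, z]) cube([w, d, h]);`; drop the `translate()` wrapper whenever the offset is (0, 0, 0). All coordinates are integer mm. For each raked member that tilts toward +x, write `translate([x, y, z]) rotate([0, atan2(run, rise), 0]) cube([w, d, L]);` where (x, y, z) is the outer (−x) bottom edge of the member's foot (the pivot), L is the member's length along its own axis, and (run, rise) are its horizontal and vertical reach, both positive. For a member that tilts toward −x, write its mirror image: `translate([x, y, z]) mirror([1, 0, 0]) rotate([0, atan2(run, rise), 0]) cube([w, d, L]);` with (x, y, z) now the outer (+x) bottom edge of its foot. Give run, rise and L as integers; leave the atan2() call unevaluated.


translate([168, 0, 576]) cube([77, 783, 55]);
translate([0, 88, 0]) rotate([0, atan2(168, 576), 0]) cube([26, 52, 600]);
translate([413, 88, 0]) mirror([1, 0, 0]) rotate([0, atan2(168, 576), 0]) cube([26, 52, 600]);
translate([0, 643, 0]) rotate([0, atan2(168, 576), 0]) cube([26, 52, 600]);
translate([413, 643, 0]) mirror([1, 0, 0]) rotate([0, atan2(168, 576), 0]) cube([26, 52, 600]);


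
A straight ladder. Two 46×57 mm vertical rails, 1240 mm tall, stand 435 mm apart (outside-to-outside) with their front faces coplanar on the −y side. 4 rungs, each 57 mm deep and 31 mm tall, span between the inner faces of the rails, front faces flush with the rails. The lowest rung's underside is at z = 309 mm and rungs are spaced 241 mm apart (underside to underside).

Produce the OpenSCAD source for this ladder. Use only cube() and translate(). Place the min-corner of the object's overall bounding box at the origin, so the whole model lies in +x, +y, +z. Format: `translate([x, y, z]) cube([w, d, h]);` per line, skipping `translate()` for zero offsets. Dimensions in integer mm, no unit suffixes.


// rung span = 435 - 2*46 = 343
// rung[k] z = 309 + k*241
cube([46, 57, 1240]);
translate([389, 0, 0]) cube([46, 57, 1240]);
translate([46, 0, 309]) cube([343, 57, 31]);
translate([46, 0, 550]) cube([343, 57, 31]);
translate([46, 0, 791]) cube([343, 57, 31]);
translate([46, 0, 1032]) cube([343, 57, 31]);


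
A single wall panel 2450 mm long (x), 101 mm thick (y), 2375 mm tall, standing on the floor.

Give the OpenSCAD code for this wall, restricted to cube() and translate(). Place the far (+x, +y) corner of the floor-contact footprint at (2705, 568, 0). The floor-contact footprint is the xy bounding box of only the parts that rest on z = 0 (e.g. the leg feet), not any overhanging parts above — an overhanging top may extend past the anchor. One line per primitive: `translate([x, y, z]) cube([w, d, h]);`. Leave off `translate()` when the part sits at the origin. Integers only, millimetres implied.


translate([255, 467, 0]) cube([2450, 101, 2375]);


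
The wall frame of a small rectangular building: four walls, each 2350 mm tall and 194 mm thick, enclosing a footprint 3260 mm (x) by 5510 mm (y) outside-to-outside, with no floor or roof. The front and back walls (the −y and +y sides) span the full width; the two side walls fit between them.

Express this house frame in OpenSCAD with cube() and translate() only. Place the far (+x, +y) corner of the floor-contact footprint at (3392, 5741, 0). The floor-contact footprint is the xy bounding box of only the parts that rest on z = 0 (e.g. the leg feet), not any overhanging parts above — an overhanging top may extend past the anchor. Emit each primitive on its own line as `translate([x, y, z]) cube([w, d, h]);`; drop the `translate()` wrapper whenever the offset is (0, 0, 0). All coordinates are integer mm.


translate([132, 231, 0]) cube([3260, 194, 2350]);
translate([132, 5547, 0]) cube([3260, 194, 2350]);
translate([132, 425, 0]) cube([194, 5122, 2350]);
translate([3198, 425, 0]) cube([194, 5122, 2350]);


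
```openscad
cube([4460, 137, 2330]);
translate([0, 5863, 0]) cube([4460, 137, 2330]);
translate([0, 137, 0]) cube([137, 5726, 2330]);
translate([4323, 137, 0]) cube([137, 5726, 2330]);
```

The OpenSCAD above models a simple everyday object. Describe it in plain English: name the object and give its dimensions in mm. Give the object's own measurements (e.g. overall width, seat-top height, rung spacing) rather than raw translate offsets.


The wall frame of a small rectangular building: four walls, each 2330 mm tall and 137 mm thick, enclosing a footprint 4460 mm (x) by 6000 mm (y) outside-to-outside, with no floor or roof. The front and back walls (the −y and +y sides) span the full width; the two side walls fit between them.


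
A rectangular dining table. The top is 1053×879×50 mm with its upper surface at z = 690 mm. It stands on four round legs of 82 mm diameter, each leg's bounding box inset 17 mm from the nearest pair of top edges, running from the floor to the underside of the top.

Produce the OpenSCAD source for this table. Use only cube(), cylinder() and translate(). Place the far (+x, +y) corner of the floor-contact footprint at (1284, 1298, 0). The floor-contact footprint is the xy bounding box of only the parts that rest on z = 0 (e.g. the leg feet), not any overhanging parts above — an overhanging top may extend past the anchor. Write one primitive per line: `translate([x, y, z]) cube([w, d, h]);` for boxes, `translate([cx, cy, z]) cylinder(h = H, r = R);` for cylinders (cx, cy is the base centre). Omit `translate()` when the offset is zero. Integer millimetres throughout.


// leg_h = 690 - 50 = 640
translate([248, 436, 640]) cube([1053, 879, 50]);
translate([306, 494, 0]) cylinder(h = 640, r = 41);
translate([1243, 494, 0]) cylinder(h = 640, r = 41);
translate([306, 1257, 0]) cylinder(h = 640, r = 41);
translate([1243, 1257, 0]) cylinder(h = 640, r = 41);


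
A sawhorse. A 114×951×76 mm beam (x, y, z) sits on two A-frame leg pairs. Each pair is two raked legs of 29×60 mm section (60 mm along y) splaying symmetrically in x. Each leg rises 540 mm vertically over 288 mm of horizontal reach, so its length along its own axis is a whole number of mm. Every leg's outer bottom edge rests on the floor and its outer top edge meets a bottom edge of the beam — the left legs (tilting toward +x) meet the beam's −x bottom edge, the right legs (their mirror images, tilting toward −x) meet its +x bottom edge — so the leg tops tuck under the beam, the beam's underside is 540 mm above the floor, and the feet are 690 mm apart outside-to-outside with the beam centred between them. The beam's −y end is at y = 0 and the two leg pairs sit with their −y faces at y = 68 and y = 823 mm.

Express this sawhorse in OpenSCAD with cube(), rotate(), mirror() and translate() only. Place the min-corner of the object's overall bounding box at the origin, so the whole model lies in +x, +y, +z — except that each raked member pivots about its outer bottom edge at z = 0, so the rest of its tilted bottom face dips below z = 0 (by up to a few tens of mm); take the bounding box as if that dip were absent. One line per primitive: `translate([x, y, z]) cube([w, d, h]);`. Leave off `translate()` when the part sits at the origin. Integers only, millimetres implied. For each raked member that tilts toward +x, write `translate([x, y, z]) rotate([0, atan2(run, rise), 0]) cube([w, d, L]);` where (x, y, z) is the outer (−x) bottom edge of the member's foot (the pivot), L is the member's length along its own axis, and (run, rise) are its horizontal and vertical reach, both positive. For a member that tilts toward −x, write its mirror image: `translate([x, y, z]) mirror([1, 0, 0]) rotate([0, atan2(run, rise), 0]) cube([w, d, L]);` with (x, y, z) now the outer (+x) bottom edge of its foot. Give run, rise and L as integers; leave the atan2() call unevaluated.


translate([288, 0, 540]) cube([114, 951, 76]);
translate([0, 68, 0]) rotate([0, atan2(288, 540), 0]) cube([29, 60, 612]);
translate([690, 68, 0]) mirror([1, 0, 0]) rotate([0, atan2(288, 540), 0]) cube([29, 60, 612]);
translate([0, 823, 0]) rotate([0, atan2(288, 540), 0]) cube([29, 60, 612]);
translate([690, 823, 0]) mirror([1, 0, 0]) rotate([0, atan2(288, 540), 0]) cube([29, 60, 612]);
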